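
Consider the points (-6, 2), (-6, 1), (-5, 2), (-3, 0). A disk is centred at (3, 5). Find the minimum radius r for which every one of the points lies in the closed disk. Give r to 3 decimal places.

9.849

The required radius is the distance from (3, 5) to the farthest point.
Squared distances: 90, 97, 73, 61.
Maximum is 97, attained at (-6, 1).
r = √97 ≈ 9.849.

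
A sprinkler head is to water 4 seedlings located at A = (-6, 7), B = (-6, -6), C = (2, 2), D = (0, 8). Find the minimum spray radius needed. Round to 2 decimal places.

The farthest pair is B–D with squared distance 232. The circle on this segment as diameter has centre (-3, 1) and r² = 232/4 = 58.
Check A: distance² to centre = 45 ≤ 58, so it lies inside.
All remaining points lie in this disk, and no smaller disk contains both endpoints, so this is the minimum enclosing circle.
r = √58 ≈ 7.62.

7.62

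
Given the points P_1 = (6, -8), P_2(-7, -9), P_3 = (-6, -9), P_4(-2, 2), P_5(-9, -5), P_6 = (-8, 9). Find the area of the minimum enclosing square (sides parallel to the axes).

324

The bounding box has width 15 and height 18.
An axis-aligned square enclosing the set must have side ≥ max(width, height).
So the minimum side is max(15, 18) = 18.
Area = 18² = 324.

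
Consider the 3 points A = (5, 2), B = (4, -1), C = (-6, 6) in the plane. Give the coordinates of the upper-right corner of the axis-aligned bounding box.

x-range [-6, 5], y-range [-1, 6].
The upper-right corner is (5, 6).

(5, 6)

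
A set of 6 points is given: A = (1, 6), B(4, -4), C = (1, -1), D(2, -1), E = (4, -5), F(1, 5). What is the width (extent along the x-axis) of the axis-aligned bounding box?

max x = 4, min x = 1, so width = 3.

3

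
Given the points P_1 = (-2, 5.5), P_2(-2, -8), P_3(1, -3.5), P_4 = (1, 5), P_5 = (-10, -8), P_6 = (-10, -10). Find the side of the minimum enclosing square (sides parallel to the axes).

15.5

The bounding box has width 11 and height 15.5.
An axis-aligned square enclosing the set must have side ≥ max(width, height).
So the minimum side is max(11, 15.5) = 15.5.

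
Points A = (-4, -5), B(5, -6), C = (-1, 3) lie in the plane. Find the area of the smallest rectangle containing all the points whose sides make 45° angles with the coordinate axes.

In coordinates u = x + y, v = x − y the rectangle is axis-aligned; the map (x,y)→(u,v) scales areas by 2.
u-values: -9, -1, 2; range = 2 − (-9) = 11.
v-values: 1, 11, -4; range = 11 − (-4) = 15.
Area = (11 × 15) / 2 = 82.5.

82.5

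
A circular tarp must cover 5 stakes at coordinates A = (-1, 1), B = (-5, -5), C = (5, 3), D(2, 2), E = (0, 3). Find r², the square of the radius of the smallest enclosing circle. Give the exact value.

The farthest pair is B–C with squared distance 164. The circle on this segment as diameter has centre (0, -1) and r² = 164/4 = 41.
Check A: distance² to centre = 5 ≤ 41, so it lies inside.
All remaining points lie in this disk, and no smaller disk contains both endpoints, so this is the minimum enclosing circle.

41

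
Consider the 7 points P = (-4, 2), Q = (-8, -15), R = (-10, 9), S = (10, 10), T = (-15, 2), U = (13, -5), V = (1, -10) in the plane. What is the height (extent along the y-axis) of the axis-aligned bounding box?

25

max y = 10, min y = -15, so height = 25.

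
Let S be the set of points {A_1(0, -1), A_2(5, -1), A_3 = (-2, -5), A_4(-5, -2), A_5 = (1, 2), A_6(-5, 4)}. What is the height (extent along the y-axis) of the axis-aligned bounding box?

max y = 4, min y = -5, so height = 9.

9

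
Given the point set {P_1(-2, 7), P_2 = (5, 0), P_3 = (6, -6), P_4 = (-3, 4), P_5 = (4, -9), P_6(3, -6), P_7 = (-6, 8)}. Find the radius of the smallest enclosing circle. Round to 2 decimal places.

9.86

A smallest enclosing disk is always determined by at most three of the input points on its boundary.
The farthest pair is P_5–P_7 with squared distance 389. The circle on this segment as diameter has centre (-1, -0.5) and r² = 389/4 = 97.25.
Check P_1: distance² to centre = 57.25 ≤ 97.25, so it lies inside.
All remaining points lie in this disk, and no smaller disk contains both endpoints, so this is the minimum enclosing circle.
r = √(97.25) ≈ 9.86.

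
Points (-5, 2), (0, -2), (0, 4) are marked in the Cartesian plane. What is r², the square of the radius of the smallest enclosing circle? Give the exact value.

Call the three points A, B, C in the order given.
Side lengths²: AB² = 41, AC² = 29, BC² = 36.
Since AB² = 41 < 36 + 29 = 65, the triangle is acute, so the smallest enclosing circle is the circumcircle.
Circumcentre = (-1.7, 1), r² = 11.89.

11.89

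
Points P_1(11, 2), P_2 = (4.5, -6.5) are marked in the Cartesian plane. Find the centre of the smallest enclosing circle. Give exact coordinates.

The smallest circle enclosing two points has them as diameter endpoints.
Centre = midpoint = (7.75, -2.25); r² = |P_1P_2|²/4 = 114.5/4 = 28.625.
Centre = (7.75, -2.25).

(7.75, -2.25)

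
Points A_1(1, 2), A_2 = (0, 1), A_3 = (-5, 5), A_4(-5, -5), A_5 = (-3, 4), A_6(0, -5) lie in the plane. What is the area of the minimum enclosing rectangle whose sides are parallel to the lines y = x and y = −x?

97.5

In coordinates u = x + y, v = x − y the rectangle is axis-aligned; the map (x,y)→(u,v) scales areas by 2.
u-values: 3, 1, 0, -10, 1, -5; range = 3 − (-10) = 13.
v-values: -1, -1, -10, 0, -7, 5; range = 5 − (-10) = 15.
Area = (13 × 15) / 2 = 97.5.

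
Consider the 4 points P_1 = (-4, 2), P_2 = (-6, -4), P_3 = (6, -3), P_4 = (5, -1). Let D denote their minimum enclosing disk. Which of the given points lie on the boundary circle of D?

P_1, P_2, P_3

A smallest enclosing disk is always determined by at most three of the input points on its boundary.
The minimum enclosing circle is determined by three boundary points: P_1, P_2, P_3.
Their circumcentre is (-1/14, -37/14) with r² = 3625/98.
The farthest remaining point P_4 is at distance² 2785/98 ≤ 3625/98.
The points at distance exactly r from the centre are P_1, P_2, P_3 — 3 points.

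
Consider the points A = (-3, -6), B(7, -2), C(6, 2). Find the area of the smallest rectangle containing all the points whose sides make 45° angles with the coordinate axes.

In coordinates u = x + y, v = x − y the rectangle is axis-aligned; the map (x,y)→(u,v) scales areas by 2.
u-values: -9, 5, 8; range = 8 − (-9) = 17.
v-values: 3, 9, 4; range = 9 − 3 = 6.
Area = (17 × 6) / 2 = 51.

51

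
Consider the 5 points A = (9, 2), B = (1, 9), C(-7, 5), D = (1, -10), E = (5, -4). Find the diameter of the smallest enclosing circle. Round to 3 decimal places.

19.007

A smallest enclosing disk is always determined by at most three of the input points on its boundary.
The minimum enclosing circle is determined by three boundary points: B, C, D.
Their circumcentre is (0.75, -0.5) with r² = 90.3125.
The farthest remaining point A is at distance² 74.3125 ≤ 90.3125.
Diameter = 2r = 2√(90.3125) ≈ 19.007.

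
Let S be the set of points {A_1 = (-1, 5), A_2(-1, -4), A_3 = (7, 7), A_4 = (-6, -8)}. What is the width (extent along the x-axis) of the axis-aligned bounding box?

max x = 7, min x = -6, so width = 13.

13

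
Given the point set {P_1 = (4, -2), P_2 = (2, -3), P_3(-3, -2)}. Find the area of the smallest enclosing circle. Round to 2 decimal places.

38.48

Side lengths²: P_1P_2² = 5, P_1P_3² = 49, P_2P_3² = 26.
Since P_1P_3² = 49 ≥ 26 + 5 = 31, the angle opposite P_1P_3 is not acute, so the smallest enclosing circle has P_1P_3 as diameter.
Centre = midpoint of P_1P_3 = (0.5, -2), r² = 49/4 = 12.25.
Area = π·r² = π·12.25 ≈ 38.48.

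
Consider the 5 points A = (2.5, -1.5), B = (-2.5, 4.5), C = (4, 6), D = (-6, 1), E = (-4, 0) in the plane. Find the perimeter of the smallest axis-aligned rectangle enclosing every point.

35

Width = max x − min x = 4 − (-6) = 10.
Height = max y − min y = 6 − (-1.5) = 7.5.
Perimeter = 2(10 + 7.5) = 35.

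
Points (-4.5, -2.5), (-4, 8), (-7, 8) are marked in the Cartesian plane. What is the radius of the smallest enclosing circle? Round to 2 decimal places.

5.40

Call the three points A, B, C in the order given.
Side lengths²: AB² = 110.5, AC² = 116.5, BC² = 9.
Since AC² = 116.5 < 110.5 + 9 = 119.5, the triangle is acute, so the smallest enclosing circle is the circumcircle.
Circumcentre = (-5.5, 59/21), r² = 51493/1764.
r = √(51493/1764) ≈ 5.40.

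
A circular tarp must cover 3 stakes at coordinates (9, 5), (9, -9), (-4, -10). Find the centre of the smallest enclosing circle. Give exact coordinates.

(2.5, -2.5)

Call the three points A, B, C in the order given.
Side lengths²: AB² = 196, AC² = 394, BC² = 170.
Since AC² = 394 ≥ 196 + 170 = 366, the angle opposite AC is not acute, so the smallest enclosing circle has AC as diameter.
Centre = midpoint of AC = (2.5, -2.5), r² = 394/4 = 98.5.
Centre = (2.5, -2.5).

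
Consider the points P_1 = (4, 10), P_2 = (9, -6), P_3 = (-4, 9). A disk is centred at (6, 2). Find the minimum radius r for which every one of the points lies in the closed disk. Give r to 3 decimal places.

12.207

The required radius is the distance from (6, 2) to the farthest point.
Squared distances: 68, 73, 149.
Maximum is 149, attained at P_3.
r = √149 ≈ 12.207.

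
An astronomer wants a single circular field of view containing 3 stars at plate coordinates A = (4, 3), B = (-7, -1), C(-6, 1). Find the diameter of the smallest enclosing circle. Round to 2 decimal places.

Side lengths²: AB² = 137, AC² = 104, BC² = 5.
Since AB² = 137 ≥ 104 + 5 = 109, the angle opposite AB is not acute, so the smallest enclosing circle has AB as diameter.
Centre = midpoint of AB = (-1.5, 1), r² = 137/4 = 34.25.
Diameter = 2r = 2√(34.25) ≈ 11.70.

11.70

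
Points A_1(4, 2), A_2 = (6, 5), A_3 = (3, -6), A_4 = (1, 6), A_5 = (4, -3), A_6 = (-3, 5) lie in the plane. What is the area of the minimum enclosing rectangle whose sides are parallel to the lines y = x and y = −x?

In coordinates u = x + y, v = x − y the rectangle is axis-aligned; the map (x,y)→(u,v) scales areas by 2.
u-values: 6, 11, -3, 7, 1, 2; range = 11 − (-3) = 14.
v-values: 2, 1, 9, -5, 7, -8; range = 9 − (-8) = 17.
Area = (14 × 17) / 2 = 119.

119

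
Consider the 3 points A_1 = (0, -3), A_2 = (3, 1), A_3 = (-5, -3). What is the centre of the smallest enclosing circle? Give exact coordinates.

(-1, -1)

Side lengths²: A_1A_2² = 25, A_1A_3² = 25, A_2A_3² = 80.
Since A_2A_3² = 80 ≥ 25 + 25 = 50, the angle opposite A_2A_3 is not acute, so the smallest enclosing circle has A_2A_3 as diameter.
Centre = midpoint of A_2A_3 = (-1, -1), r² = 80/4 = 20.
Centre = (-1, -1).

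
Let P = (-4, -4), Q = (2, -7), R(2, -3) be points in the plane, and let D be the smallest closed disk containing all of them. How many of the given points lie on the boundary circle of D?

3

Side lengths²: PQ² = 45, PR² = 37, QR² = 16.
Since PQ² = 45 < 37 + 16 = 53, the triangle is acute, so the smallest enclosing circle is the circumcircle.
Circumcentre = (-0.75, -5), r² = 11.5625.
The points at distance exactly r from the centre are P, Q, R — 3 points.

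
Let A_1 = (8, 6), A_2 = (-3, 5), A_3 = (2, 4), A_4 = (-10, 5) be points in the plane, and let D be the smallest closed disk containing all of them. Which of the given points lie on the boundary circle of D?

A smallest enclosing disk is always determined by at most three of the input points on its boundary.
The farthest pair is A_1–A_4 with squared distance 325. The circle on this segment as diameter has centre (-1, 5.5) and r² = 325/4 = 81.25.
Check A_2: distance² to centre = 4.25 ≤ 81.25, so it lies inside.
All remaining points lie in this disk, and no smaller disk contains both endpoints, so this is the minimum enclosing circle.
The points at distance exactly r from the centre are A_1, A_4 — 2 points.

A_1, A_4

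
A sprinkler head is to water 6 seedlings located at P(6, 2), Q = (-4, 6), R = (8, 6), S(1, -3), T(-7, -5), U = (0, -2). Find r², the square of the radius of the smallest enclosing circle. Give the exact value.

The farthest pair is R–T with squared distance 346. The circle on this segment as diameter has centre (0.5, 0.5) and r² = 346/4 = 86.5.
Check P: distance² to centre = 32.5 ≤ 86.5, so it lies inside.
All remaining points lie in this disk, and no smaller disk contains both endpoints, so this is the minimum enclosing circle.

86.5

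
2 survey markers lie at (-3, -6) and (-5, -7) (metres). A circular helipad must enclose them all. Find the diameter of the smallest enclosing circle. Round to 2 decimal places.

The smallest circle enclosing two points has them as diameter endpoints.
Centre = midpoint = (-4, -6.5); r² = |(-3, -6)−(-5, -7)|²/4 = 5/4 = 1.25.
Diameter = 2r = 2√(1.25) ≈ 2.24.

2.24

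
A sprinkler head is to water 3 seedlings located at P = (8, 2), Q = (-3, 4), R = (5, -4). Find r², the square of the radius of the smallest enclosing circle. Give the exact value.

Side lengths²: PQ² = 125, PR² = 45, QR² = 128.
Since QR² = 128 < 125 + 45 = 170, the triangle is acute, so the smallest enclosing circle is the circumcircle.
Circumcentre = (13/6, 7/6), r² = 625/18.

625/18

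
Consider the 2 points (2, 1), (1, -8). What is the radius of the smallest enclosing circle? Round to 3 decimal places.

The smallest circle enclosing two points has them as diameter endpoints.
Centre = midpoint = (1.5, -3.5); r² = |(2, 1)−(1, -8)|²/4 = 82/4 = 20.5.
r = √(20.5) ≈ 4.528.

4.528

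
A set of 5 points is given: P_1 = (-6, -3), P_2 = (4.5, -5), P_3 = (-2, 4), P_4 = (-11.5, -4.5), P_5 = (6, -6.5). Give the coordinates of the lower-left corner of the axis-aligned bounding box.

x-range [-11.5, 6], y-range [-6.5, 4].
The lower-left corner is (-11.5, -6.5).

(-11.5, -6.5)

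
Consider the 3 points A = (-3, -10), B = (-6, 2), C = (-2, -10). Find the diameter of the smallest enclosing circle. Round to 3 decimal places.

12.649

Side lengths²: AB² = 153, AC² = 1, BC² = 160.
Since BC² = 160 ≥ 153 + 1 = 154, the angle opposite BC is not acute, so the smallest enclosing circle has BC as diameter.
Centre = midpoint of BC = (-4, -4), r² = 160/4 = 40.
Diameter = 2r = 2√40 ≈ 12.649.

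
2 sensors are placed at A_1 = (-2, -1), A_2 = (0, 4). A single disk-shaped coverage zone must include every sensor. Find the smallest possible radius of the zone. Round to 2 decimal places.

2.69

The smallest circle enclosing two points has them as diameter endpoints.
Centre = midpoint = (-1, 1.5); r² = |A_1A_2|²/4 = 29/4 = 7.25.
r = √(7.25) ≈ 2.69.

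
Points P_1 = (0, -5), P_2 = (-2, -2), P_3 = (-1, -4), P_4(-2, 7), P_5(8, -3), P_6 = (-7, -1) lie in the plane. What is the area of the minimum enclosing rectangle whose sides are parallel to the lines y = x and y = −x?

130

In coordinates u = x + y, v = x − y the rectangle is axis-aligned; the map (x,y)→(u,v) scales areas by 2.
u-values: -5, -4, -5, 5, 5, -8; range = 5 − (-8) = 13.
v-values: 5, 0, 3, -9, 11, -6; range = 11 − (-9) = 20.
Area = (13 × 20) / 2 = 130.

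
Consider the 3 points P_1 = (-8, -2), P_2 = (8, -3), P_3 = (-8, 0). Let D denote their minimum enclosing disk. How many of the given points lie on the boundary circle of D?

2

Side lengths²: P_1P_2² = 257, P_1P_3² = 4, P_2P_3² = 265.
Since P_2P_3² = 265 ≥ 257 + 4 = 261, the angle opposite P_2P_3 is not acute, so the smallest enclosing circle has P_2P_3 as diameter.
Centre = midpoint of P_2P_3 = (0, -1.5), r² = 265/4 = 66.25.
The points at distance exactly r from the centre are P_2, P_3 — 2 points.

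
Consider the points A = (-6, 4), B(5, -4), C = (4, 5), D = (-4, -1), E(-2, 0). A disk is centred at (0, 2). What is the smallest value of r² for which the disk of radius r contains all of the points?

61

The required radius is the distance from (0, 2) to the farthest point.
Squared distances: 40, 61, 25, 25, 8.
Maximum is 61, attained at B.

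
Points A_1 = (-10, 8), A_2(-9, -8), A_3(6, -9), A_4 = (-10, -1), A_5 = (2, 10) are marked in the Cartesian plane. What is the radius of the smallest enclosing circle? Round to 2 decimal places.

11.67

The farthest pair is A_1–A_3 with squared distance 545. The circle on this segment as diameter has centre (-2, -0.5) and r² = 545/4 = 136.25.
Check A_2: distance² to centre = 105.25 ≤ 136.25, so it lies inside.
All remaining points lie in this disk, and no smaller disk contains both endpoints, so this is the minimum enclosing circle.
r = √(136.25) ≈ 11.67.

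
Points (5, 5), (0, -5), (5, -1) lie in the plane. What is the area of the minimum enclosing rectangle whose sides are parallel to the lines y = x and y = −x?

In coordinates u = x + y, v = x − y the rectangle is axis-aligned; the map (x,y)→(u,v) scales areas by 2.
u-values: 10, -5, 4; range = 10 − (-5) = 15.
v-values: 0, 5, 6; range = 6 − 0 = 6.
Area = (15 × 6) / 2 = 45.

45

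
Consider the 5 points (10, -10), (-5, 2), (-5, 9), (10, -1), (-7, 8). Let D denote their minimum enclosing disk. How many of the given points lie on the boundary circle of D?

The minimum enclosing circle of a finite set is fixed by two of the points (as a diameter) or three (as a circumcircle).
The farthest pair is (10, -10)–(-7, 8) with squared distance 613. The circle on this segment as diameter has centre (1.5, -1) and r² = 613/4 = 153.25.
Check (-5, 2): distance² to centre = 51.25 ≤ 153.25, so it lies inside.
All remaining points lie in this disk, and no smaller disk contains both endpoints, so this is the minimum enclosing circle.
The points at distance exactly r from the centre are (10, -10), (-7, 8) — 2 points.

2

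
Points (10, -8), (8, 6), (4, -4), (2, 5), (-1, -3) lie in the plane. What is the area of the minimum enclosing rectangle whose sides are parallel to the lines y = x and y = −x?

In coordinates u = x + y, v = x − y the rectangle is axis-aligned; the map (x,y)→(u,v) scales areas by 2.
u-values: 2, 14, 0, 7, -4; range = 14 − (-4) = 18.
v-values: 18, 2, 8, -3, 2; range = 18 − (-3) = 21.
Area = (18 × 21) / 2 = 189.

189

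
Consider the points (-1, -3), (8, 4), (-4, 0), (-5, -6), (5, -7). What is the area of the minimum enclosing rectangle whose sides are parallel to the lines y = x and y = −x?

In coordinates u = x + y, v = x − y the rectangle is axis-aligned; the map (x,y)→(u,v) scales areas by 2.
u-values: -4, 12, -4, -11, -2; range = 12 − (-11) = 23.
v-values: 2, 4, -4, 1, 12; range = 12 − (-4) = 16.
Area = (23 × 16) / 2 = 184.

184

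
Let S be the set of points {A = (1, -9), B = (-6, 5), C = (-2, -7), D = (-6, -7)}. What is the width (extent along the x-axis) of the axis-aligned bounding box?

7

max x = 1, min x = -6, so width = 7.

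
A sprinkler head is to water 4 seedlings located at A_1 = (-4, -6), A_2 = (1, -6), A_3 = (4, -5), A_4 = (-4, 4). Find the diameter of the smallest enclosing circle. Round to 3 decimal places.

12.135

A smallest enclosing disk is always determined by at most three of the input points on its boundary.
The minimum enclosing circle is determined by three boundary points: A_1, A_3, A_4.
Their circumcentre is (-0.5625, -1) with r² = 36.81640625.
The farthest remaining point A_2 is at distance² 27.44140625 ≤ 36.81640625.
Diameter = 2r = 2√(36.81640625) ≈ 12.135.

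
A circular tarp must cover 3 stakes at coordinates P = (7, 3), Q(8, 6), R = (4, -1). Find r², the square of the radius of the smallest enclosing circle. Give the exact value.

Side lengths²: PQ² = 10, PR² = 25, QR² = 65.
Since QR² = 65 ≥ 25 + 10 = 35, the angle opposite QR is not acute, so the smallest enclosing circle has QR as diameter.
Centre = midpoint of QR = (6, 2.5), r² = 65/4 = 16.25.

16.25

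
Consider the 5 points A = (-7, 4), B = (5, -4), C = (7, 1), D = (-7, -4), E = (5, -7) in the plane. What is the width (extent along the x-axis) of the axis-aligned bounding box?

max x = 7, min x = -7, so width = 14.

14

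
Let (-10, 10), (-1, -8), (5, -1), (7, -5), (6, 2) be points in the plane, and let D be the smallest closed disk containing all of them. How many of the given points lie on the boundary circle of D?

2

The farthest pair is (-10, 10)–(7, -5) with squared distance 514. The circle on this segment as diameter has centre (-1.5, 2.5) and r² = 514/4 = 128.5.
Check (-1, -8): distance² to centre = 110.5 ≤ 128.5, so it lies inside.
All remaining points lie in this disk, and no smaller disk contains both endpoints, so this is the minimum enclosing circle.
The points at distance exactly r from the centre are (-10, 10), (7, -5) — 2 points.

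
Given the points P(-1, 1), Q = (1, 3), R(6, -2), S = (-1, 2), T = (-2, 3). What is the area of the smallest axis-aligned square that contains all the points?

64

The bounding box has width 8 and height 5.
An axis-aligned square enclosing the set must have side ≥ max(width, height).
So the minimum side is max(8, 5) = 8.
Area = 8² = 64.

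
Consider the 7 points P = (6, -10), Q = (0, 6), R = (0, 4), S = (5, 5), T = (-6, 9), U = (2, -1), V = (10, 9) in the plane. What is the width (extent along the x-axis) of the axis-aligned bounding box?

16

max x = 10, min x = -6, so width = 16.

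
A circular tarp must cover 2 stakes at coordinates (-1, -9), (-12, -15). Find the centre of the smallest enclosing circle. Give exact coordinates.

(-6.5, -12)

The smallest circle enclosing two points has them as diameter endpoints.
Centre = midpoint = (-6.5, -12); r² = |(-1, -9)−(-12, -15)|²/4 = 157/4 = 39.25.
Centre = (-6.5, -12).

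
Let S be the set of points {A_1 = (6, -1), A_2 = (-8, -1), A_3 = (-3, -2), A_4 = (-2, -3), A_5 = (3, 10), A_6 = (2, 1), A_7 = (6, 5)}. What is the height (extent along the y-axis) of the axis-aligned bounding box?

13

max y = 10, min y = -3, so height = 13.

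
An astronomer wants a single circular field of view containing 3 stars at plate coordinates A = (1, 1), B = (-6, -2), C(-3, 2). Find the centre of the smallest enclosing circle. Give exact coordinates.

(-2.5, -0.5)

Side lengths²: AB² = 58, AC² = 17, BC² = 25.
Since AB² = 58 ≥ 25 + 17 = 42, the angle opposite AB is not acute, so the smallest enclosing circle has AB as diameter.
Centre = midpoint of AB = (-2.5, -0.5), r² = 58/4 = 14.5.
Centre = (-2.5, -0.5).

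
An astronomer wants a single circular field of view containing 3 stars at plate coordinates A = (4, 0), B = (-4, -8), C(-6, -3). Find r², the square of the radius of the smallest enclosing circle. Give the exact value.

Side lengths²: AB² = 128, AC² = 109, BC² = 29.
Since AB² = 128 < 109 + 29 = 138, the triangle is acute, so the smallest enclosing circle is the circumcircle.
Circumcentre = (-5/14, -51/14), r² = 3161/98.

3161/98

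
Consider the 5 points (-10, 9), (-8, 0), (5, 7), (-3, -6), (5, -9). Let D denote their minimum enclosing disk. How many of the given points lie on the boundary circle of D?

The farthest pair is (-10, 9)–(5, -9) with squared distance 549. The circle on this segment as diameter has centre (-2.5, 0) and r² = 549/4 = 137.25.
Check (-8, 0): distance² to centre = 30.25 ≤ 137.25, so it lies inside.
All remaining points lie in this disk, and no smaller disk contains both endpoints, so this is the minimum enclosing circle.
The points at distance exactly r from the centre are (-10, 9), (5, -9) — 2 points.

2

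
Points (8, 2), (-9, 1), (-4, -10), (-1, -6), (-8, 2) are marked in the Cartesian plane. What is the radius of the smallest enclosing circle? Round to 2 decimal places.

The minimum enclosing circle of a finite set is fixed by two of the points (as a diameter) or three (as a circumcircle).
The minimum enclosing circle is determined by three boundary points: (8, 2), (-9, 1), (-4, -10).
Their circumcentre is (-0.3125, -1.6875) with r² = 82.6953125.
The farthest remaining point (-8, 2) is at distance² 72.6953125 ≤ 82.6953125.
r = √(82.6953125) ≈ 9.09.

9.09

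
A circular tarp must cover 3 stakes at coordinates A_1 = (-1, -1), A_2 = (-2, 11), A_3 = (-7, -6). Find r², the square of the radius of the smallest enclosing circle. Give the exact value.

78.5

Side lengths²: A_1A_2² = 145, A_1A_3² = 61, A_2A_3² = 314.
Since A_2A_3² = 314 ≥ 145 + 61 = 206, the angle opposite A_2A_3 is not acute, so the smallest enclosing circle has A_2A_3 as diameter.
Centre = midpoint of A_2A_3 = (-4.5, 2.5), r² = 314/4 = 78.5.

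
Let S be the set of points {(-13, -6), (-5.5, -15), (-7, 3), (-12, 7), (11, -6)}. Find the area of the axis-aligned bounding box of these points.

528

x ranges over [-13, 11], width 24.
y ranges over [-15, 7], height 22.
Area = 24 × 22 = 528.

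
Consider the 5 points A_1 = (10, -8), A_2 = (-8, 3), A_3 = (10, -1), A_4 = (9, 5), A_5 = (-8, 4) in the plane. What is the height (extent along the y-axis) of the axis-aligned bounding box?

max y = 5, min y = -8, so height = 13.

13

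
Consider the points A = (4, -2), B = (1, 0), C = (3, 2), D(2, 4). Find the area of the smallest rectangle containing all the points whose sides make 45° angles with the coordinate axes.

In coordinates u = x + y, v = x − y the rectangle is axis-aligned; the map (x,y)→(u,v) scales areas by 2.
u-values: 2, 1, 5, 6; range = 6 − 1 = 5.
v-values: 6, 1, 1, -2; range = 6 − (-2) = 8.
Area = (5 × 8) / 2 = 20.

20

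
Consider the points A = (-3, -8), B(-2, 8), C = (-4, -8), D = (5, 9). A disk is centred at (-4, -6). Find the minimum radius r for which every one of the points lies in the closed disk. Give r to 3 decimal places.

The required radius is the distance from (-4, -6) to the farthest point.
Squared distances: 5, 200, 4, 306.
Maximum is 306, attained at D.
r = √306 ≈ 17.493.

17.493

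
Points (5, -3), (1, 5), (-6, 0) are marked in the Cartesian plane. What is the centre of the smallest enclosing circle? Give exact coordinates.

(-5/19, -12/19)

Call the three points A, B, C in the order given.
Side lengths²: AB² = 80, AC² = 130, BC² = 74.
Since AC² = 130 < 80 + 74 = 154, the triangle is acute, so the smallest enclosing circle is the circumcircle.
Circumcentre = (-5/19, -12/19), r² = 12025/361.
Centre = (-5/19, -12/19).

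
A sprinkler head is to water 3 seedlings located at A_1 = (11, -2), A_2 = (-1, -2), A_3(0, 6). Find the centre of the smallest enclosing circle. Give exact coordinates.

Side lengths²: A_1A_2² = 144, A_1A_3² = 185, A_2A_3² = 65.
Since A_1A_3² = 185 < 144 + 65 = 209, the triangle is acute, so the smallest enclosing circle is the circumcircle.
Circumcentre = (5, 1.3125), r² = 46.97265625.
Centre = (5, 1.3125).

(5, 1.3125)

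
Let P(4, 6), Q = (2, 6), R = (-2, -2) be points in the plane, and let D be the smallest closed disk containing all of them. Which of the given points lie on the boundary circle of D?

P, R

Side lengths²: PQ² = 4, PR² = 100, QR² = 80.
Since PR² = 100 ≥ 80 + 4 = 84, the angle opposite PR is not acute, so the smallest enclosing circle has PR as diameter.
Centre = midpoint of PR = (1, 2), r² = 100/4 = 25.
The points at distance exactly r from the centre are P, R — 2 points.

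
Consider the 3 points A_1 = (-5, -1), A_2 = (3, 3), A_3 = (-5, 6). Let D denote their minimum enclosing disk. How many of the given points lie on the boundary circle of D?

Side lengths²: A_1A_2² = 80, A_1A_3² = 49, A_2A_3² = 73.
Since A_1A_2² = 80 < 73 + 49 = 122, the triangle is acute, so the smallest enclosing circle is the circumcircle.
Circumcentre = (-1.75, 2.5), r² = 22.8125.
The points at distance exactly r from the centre are A_1, A_2, A_3 — 3 points.

3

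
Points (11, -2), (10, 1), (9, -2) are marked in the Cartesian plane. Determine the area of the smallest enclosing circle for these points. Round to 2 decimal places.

8.73

Call the three points A, B, C in the order given.
Side lengths²: AB² = 10, AC² = 4, BC² = 10.
Since BC² = 10 < 10 + 4 = 14, the triangle is acute, so the smallest enclosing circle is the circumcircle.
Circumcentre = (10, -2/3), r² = 25/9.
Area = π·r² = π·25/9 ≈ 8.73.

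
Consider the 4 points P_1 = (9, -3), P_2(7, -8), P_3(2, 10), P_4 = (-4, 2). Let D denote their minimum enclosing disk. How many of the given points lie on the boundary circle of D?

By Welzl's lemma the MEC is supported by two points (diametrically opposite) or three points (on a circumcircle).
The farthest pair is P_2–P_3 with squared distance 349. The circle on this segment as diameter has centre (4.5, 1) and r² = 349/4 = 87.25.
Check P_1: distance² to centre = 36.25 ≤ 87.25, so it lies inside.
All remaining points lie in this disk, and no smaller disk contains both endpoints, so this is the minimum enclosing circle.
The points at distance exactly r from the centre are P_2, P_3 — 2 points.

2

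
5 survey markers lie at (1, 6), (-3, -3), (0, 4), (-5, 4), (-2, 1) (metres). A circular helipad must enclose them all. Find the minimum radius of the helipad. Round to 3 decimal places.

The minimum enclosing circle of a finite set is fixed by two of the points (as a diameter) or three (as a circumcircle).
The farthest pair is (1, 6)–(-3, -3) with squared distance 97. The circle on this segment as diameter has centre (-1, 1.5) and r² = 97/4 = 24.25.
Check (0, 4): distance² to centre = 7.25 ≤ 24.25, so it lies inside.
All remaining points lie in this disk, and no smaller disk contains both endpoints, so this is the minimum enclosing circle.
r = √(24.25) ≈ 4.924.

4.924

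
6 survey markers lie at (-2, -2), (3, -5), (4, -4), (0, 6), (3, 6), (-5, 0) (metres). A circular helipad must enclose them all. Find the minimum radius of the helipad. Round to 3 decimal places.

A smallest enclosing disk is always determined by at most three of the input points on its boundary.
The minimum enclosing circle is determined by three boundary points: (3, -5), (3, 6), (-5, 0).
Their circumcentre is (0.875, 0.5) with r² = 34.765625.
The farthest remaining point (0, 6) is at distance² 31.015625 ≤ 34.765625.
r = √(34.765625) ≈ 5.896.

5.896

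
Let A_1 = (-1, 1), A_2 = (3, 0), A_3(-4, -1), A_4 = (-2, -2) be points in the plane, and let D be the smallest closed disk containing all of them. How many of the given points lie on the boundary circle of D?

The farthest pair is A_2–A_3 with squared distance 50. The circle on this segment as diameter has centre (-0.5, -0.5) and r² = 50/4 = 12.5.
Check A_1: distance² to centre = 2.5 ≤ 12.5, so it lies inside.
All remaining points lie in this disk, and no smaller disk contains both endpoints, so this is the minimum enclosing circle.
The points at distance exactly r from the centre are A_2, A_3 — 2 points.

2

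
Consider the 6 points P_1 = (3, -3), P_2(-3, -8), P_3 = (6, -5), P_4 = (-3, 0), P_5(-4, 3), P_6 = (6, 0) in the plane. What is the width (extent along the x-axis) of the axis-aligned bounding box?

max x = 6, min x = -4, so width = 10.

10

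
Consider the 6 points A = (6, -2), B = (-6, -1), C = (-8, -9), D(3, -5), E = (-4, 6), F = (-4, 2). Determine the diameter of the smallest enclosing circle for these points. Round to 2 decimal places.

The minimum enclosing circle of a finite set is fixed by two of the points (as a diameter) or three (as a circumcircle).
The minimum enclosing circle is determined by three boundary points: A, C, E.
Their circumcentre is (-33/13, -63/26) with r² = 49405/676.
The farthest remaining point D is at distance² 25225/676 ≤ 49405/676.
Diameter = 2r = 2√(49405/676) ≈ 17.10.

17.10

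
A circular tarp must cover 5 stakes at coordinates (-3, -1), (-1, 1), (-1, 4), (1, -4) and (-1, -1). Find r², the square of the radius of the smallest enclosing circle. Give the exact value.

17

A smallest enclosing disk is always determined by at most three of the input points on its boundary.
The farthest pair is (-1, 4)–(1, -4) with squared distance 68. The circle on this segment as diameter has centre (0, 0) and r² = 68/4 = 17.
Check (-3, -1): distance² to centre = 10 ≤ 17, so it lies inside.
All remaining points lie in this disk, and no smaller disk contains both endpoints, so this is the minimum enclosing circle.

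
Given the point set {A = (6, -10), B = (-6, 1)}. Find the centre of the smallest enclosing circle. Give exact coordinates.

(0, -4.5)

The smallest circle enclosing two points has them as diameter endpoints.
Centre = midpoint = (0, -4.5); r² = |AB|²/4 = 265/4 = 66.25.
Centre = (0, -4.5).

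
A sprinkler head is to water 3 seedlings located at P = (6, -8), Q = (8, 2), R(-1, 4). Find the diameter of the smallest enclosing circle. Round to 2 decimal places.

Side lengths²: PQ² = 104, PR² = 193, QR² = 85.
Since PR² = 193 ≥ 104 + 85 = 189, the angle opposite PR is not acute, so the smallest enclosing circle has PR as diameter.
Centre = midpoint of PR = (2.5, -2), r² = 193/4 = 48.25.
Diameter = 2r = 2√(48.25) ≈ 13.89.

13.89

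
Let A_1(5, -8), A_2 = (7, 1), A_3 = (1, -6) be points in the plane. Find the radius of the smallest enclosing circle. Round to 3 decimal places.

Side lengths²: A_1A_2² = 85, A_1A_3² = 20, A_2A_3² = 85.
Since A_2A_3² = 85 < 85 + 20 = 105, the triangle is acute, so the smallest enclosing circle is the circumcircle.
Circumcentre = (4.875, -3.25), r² = 22.578125.
r = √(22.578125) ≈ 4.752.

4.752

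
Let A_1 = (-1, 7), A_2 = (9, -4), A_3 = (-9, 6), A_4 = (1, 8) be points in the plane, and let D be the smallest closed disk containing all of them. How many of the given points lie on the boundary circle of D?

The farthest pair is A_2–A_3 with squared distance 424. The circle on this segment as diameter has centre (0, 1) and r² = 424/4 = 106.
Check A_1: distance² to centre = 37 ≤ 106, so it lies inside.
All remaining points lie in this disk, and no smaller disk contains both endpoints, so this is the minimum enclosing circle.
The points at distance exactly r from the centre are A_2, A_3 — 2 points.

2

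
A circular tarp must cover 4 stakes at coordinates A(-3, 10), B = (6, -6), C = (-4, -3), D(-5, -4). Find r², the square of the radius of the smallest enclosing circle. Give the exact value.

A smallest enclosing disk is always determined by at most three of the input points on its boundary.
The farthest pair is A–B with squared distance 337. The circle on this segment as diameter has centre (1.5, 2) and r² = 337/4 = 84.25.
Check C: distance² to centre = 55.25 ≤ 84.25, so it lies inside.
All remaining points lie in this disk, and no smaller disk contains both endpoints, so this is the minimum enclosing circle.

84.25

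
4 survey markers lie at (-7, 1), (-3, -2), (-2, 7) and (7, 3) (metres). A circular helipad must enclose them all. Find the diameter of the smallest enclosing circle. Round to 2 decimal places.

A smallest enclosing disk is always determined by at most three of the input points on its boundary.
The farthest pair is (-7, 1)–(7, 3) with squared distance 200. The circle on this segment as diameter has centre (0, 2) and r² = 200/4 = 50.
Check (-3, -2): distance² to centre = 25 ≤ 50, so it lies inside.
All remaining points lie in this disk, and no smaller disk contains both endpoints, so this is the minimum enclosing circle.
Diameter = 2r = 2√50 ≈ 14.14.

14.14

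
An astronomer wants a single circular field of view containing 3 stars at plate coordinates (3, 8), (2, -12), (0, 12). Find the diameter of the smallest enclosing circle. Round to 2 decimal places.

24.08

Call the three points A, B, C in the order given.
Side lengths²: AB² = 401, AC² = 25, BC² = 580.
Since BC² = 580 ≥ 401 + 25 = 426, the angle opposite BC is not acute, so the smallest enclosing circle has BC as diameter.
Centre = midpoint of BC = (1, 0), r² = 580/4 = 145.
Diameter = 2r = 2√145 ≈ 24.08.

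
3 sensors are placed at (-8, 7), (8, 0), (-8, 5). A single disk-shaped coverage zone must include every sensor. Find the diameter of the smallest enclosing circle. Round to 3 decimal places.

Call the three points A, B, C in the order given.
Side lengths²: AB² = 305, AC² = 4, BC² = 281.
Since AB² = 305 ≥ 281 + 4 = 285, the angle opposite AB is not acute, so the smallest enclosing circle has AB as diameter.
Centre = midpoint of AB = (0, 3.5), r² = 305/4 = 76.25.
Diameter = 2r = 2√(76.25) ≈ 17.464.

17.464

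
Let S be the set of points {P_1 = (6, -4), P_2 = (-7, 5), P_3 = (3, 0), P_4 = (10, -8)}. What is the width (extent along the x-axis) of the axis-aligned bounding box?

max x = 10, min x = -7, so width = 17.

17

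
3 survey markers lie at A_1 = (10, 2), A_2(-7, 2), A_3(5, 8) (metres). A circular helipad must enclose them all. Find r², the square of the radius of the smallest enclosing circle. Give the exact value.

72.25

Side lengths²: A_1A_2² = 289, A_1A_3² = 61, A_2A_3² = 180.
Since A_1A_2² = 289 ≥ 180 + 61 = 241, the angle opposite A_1A_2 is not acute, so the smallest enclosing circle has A_1A_2 as diameter.
Centre = midpoint of A_1A_2 = (1.5, 2), r² = 289/4 = 72.25.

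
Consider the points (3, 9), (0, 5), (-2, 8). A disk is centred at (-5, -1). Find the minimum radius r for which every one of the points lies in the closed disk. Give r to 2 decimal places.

The required radius is the distance from (-5, -1) to the farthest point.
Squared distances: 164, 61, 90.
Maximum is 164, attained at (3, 9).
r = √164 ≈ 12.81.

12.81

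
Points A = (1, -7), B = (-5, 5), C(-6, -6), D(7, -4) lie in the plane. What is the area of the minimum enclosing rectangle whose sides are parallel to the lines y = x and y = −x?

In coordinates u = x + y, v = x − y the rectangle is axis-aligned; the map (x,y)→(u,v) scales areas by 2.
u-values: -6, 0, -12, 3; range = 3 − (-12) = 15.
v-values: 8, -10, 0, 11; range = 11 − (-10) = 21.
Area = (15 × 21) / 2 = 157.5.

157.5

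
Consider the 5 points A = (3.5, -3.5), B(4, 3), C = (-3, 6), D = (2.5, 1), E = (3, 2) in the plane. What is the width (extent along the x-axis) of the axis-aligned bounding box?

max x = 4, min x = -3, so width = 7.

7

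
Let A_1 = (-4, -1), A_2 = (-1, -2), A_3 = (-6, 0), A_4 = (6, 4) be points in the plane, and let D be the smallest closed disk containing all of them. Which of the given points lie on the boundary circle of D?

By Welzl's lemma the MEC is supported by two points (diametrically opposite) or three points (on a circumcircle).
The farthest pair is A_3–A_4 with squared distance 160. The circle on this segment as diameter has centre (0, 2) and r² = 160/4 = 40.
Check A_1: distance² to centre = 25 ≤ 40, so it lies inside.
All remaining points lie in this disk, and no smaller disk contains both endpoints, so this is the minimum enclosing circle.
The points at distance exactly r from the centre are A_3, A_4 — 2 points.

A_3, A_4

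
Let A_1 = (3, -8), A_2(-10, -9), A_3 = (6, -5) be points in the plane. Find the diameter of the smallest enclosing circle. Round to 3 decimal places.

Side lengths²: A_1A_2² = 170, A_1A_3² = 18, A_2A_3² = 272.
Since A_2A_3² = 272 ≥ 170 + 18 = 188, the angle opposite A_2A_3 is not acute, so the smallest enclosing circle has A_2A_3 as diameter.
Centre = midpoint of A_2A_3 = (-2, -7), r² = 272/4 = 68.
Diameter = 2r = 2√68 ≈ 16.492.

16.492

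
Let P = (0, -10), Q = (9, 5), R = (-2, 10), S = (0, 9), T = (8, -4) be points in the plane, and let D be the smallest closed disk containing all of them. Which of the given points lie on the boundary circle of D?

P, Q, R

The minimum enclosing circle is determined by three boundary points: P, Q, R.
Their circumcentre is (1/7, 4/35) with r² = 125341/1225.
The farthest remaining point S is at distance² 96746/1225 ≤ 125341/1225.
The points at distance exactly r from the centre are P, Q, R — 3 points.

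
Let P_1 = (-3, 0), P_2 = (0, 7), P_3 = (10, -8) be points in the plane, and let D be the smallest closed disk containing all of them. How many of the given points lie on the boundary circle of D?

Side lengths²: P_1P_2² = 58, P_1P_3² = 233, P_2P_3² = 325.
Since P_2P_3² = 325 ≥ 233 + 58 = 291, the angle opposite P_2P_3 is not acute, so the smallest enclosing circle has P_2P_3 as diameter.
Centre = midpoint of P_2P_3 = (5, -0.5), r² = 325/4 = 81.25.
The points at distance exactly r from the centre are P_2, P_3 — 2 points.

2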